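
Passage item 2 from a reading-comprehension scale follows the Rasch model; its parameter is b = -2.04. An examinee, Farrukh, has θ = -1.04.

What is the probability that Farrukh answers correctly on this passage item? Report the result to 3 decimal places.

P(θ) = 1 / (1 + exp(−(θ − b)))
Exponent: (-1.04 − (-2.04)) = 1.0000
1/(1 + e^{-1.0000}) = 0.7311
P = 0.7311

0.731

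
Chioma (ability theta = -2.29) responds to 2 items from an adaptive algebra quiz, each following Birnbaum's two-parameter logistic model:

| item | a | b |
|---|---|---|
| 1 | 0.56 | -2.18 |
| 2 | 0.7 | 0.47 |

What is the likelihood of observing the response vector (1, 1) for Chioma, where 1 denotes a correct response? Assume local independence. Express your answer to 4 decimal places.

P(theta) = 1 / (1 + exp(−a(theta − b)))
P_1 = 1/(1+e^{0.0616}) = 0.4846
P_2 = 1/(1+e^{1.9320}) = 0.1265
L = P_1 × P_2 = 0.4846 × 0.1265 = 0.06132

0.0613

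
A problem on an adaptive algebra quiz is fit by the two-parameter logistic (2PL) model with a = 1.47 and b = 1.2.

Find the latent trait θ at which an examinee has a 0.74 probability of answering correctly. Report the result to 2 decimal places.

1.91

P(θ) = 1 / (1 + exp(−a(θ − b)))
logit = ln(0.7400/0.2600) = 1.0460
θ = b + logit/(a) = 1.2 + 1.0460/1.4700 = 1.9115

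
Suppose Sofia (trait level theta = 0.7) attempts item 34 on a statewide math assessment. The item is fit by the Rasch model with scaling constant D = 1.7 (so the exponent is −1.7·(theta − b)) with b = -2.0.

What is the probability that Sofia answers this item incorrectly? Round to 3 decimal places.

P(theta) = 1 / (1 + exp(−D·(theta − b)))
Exponent: 1.7 × (0.7 − (-2.0)) = 4.5900
1/(1 + e^{-4.5900}) = 0.9899
P = 0.9899
P(incorrect) = 1 − 0.9899 = 0.0101

0.010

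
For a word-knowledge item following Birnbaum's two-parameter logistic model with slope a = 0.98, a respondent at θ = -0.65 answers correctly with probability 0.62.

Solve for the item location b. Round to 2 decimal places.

-1.15

P(θ) = 1 / (1 + exp(−a(θ − b)))
logit(0.62) = ln(0.62/0.38) = 0.4895
b = θ − logit/(a) = -0.65 − 0.4895/0.9800 = -1.1495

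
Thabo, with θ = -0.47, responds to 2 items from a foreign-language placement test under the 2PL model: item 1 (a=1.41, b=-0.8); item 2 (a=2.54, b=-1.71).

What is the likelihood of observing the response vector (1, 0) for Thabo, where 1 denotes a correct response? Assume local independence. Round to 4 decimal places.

0.0253

P(θ) = 1 / (1 + exp(−a(θ − b)))
P_1 = 1/(1+e^{-0.4653}) = 0.6143
P_2 = 1/(1+e^{-3.1496}) = 0.9589
L = P_1 × (1−P_2) = 0.6143 × 0.0411 = 0.02525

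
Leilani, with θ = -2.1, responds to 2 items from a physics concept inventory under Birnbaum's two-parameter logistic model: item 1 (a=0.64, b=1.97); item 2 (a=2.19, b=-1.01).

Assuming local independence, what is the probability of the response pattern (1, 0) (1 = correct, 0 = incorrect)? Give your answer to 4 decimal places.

0.0630

P(θ) = 1 / (1 + exp(−a(θ − b)))
P_1 = 1/(1+e^{2.6048}) = 0.0688
P_2 = 1/(1+e^{2.3871}) = 0.0842
L = P_1 × (1−P_2) = 0.0688 × 0.9158 = 0.06304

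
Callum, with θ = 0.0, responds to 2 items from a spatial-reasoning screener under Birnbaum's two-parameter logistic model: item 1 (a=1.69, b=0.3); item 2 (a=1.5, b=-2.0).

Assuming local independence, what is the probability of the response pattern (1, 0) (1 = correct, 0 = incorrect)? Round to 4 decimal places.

P(θ) = 1 / (1 + exp(−a(θ − b)))
P_1 = 1/(1+e^{0.5070}) = 0.3759
P_2 = 1/(1+e^{-3.0000}) = 0.9526
L = P_1 × (1−P_2) = 0.3759 × 0.0474 = 0.01783

0.0178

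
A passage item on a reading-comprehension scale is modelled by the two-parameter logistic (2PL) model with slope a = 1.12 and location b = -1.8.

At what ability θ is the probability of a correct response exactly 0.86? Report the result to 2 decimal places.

-0.18

P(θ) = 1 / (1 + exp(−a(θ − b)))
logit = ln(0.8600/0.1400) = 1.8153
θ = b + logit/(a) = -1.8 + 1.8153/1.1200 = -0.1792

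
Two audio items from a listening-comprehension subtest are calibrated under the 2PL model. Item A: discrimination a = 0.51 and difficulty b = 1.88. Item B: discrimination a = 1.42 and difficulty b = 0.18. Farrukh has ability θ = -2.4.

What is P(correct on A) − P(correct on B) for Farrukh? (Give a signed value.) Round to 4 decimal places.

0.0763

P(θ) = 1 / (1 + exp(−a(θ − b)))
P_A = 0.1013
P_B = 0.0250
P_A − P_B = 0.0763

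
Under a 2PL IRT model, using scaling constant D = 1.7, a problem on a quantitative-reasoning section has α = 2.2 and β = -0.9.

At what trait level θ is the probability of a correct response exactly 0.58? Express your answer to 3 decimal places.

-0.814

P(θ) = 1 / (1 + exp(−D·α(θ − β)))
logit = ln(0.5800/0.4200) = 0.3228
θ = β + logit/(1.7·α) = -0.9 + 0.3228/3.7400 = -0.8137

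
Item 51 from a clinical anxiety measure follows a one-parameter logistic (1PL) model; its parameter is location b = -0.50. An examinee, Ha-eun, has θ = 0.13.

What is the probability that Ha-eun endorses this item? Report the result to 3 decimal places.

0.652

P(θ) = 1 / (1 + exp(−(θ − b)))
Exponent: (0.13 − (-0.50)) = 0.6300
1/(1 + e^{-0.6300}) = 0.6525
P = 0.6525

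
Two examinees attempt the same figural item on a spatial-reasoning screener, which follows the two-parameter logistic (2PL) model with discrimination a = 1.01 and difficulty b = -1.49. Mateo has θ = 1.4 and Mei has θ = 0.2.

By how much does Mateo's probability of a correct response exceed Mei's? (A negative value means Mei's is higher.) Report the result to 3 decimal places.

P(θ) = 1 / (1 + exp(−a(θ − b)))
P(Mateo) = 0.9488  [exponent 2.9189]
P(Mei) = 0.8464  [exponent 1.7069]
Difference = 0.9488 − 0.8464 = 0.1023

0.102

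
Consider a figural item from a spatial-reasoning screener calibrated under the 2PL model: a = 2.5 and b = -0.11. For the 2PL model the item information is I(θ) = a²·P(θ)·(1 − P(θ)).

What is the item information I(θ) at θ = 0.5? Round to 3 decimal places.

P = 1/(1+e^{-1.5250}) = 0.8213
P(1−P) = 0.8213 × 0.1787 = 0.1468
I = a² × P(1−P) = 2.5² × 0.1468 = 0.91740

0.917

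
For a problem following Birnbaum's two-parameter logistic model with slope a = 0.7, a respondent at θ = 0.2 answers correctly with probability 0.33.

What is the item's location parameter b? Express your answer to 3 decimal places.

1.212

P(θ) = 1 / (1 + exp(−a(θ − b)))
logit(0.33) = ln(0.33/0.67) = -0.7082
b = θ − logit/(a) = 0.2 − (-0.7082)/0.7000 = 1.2117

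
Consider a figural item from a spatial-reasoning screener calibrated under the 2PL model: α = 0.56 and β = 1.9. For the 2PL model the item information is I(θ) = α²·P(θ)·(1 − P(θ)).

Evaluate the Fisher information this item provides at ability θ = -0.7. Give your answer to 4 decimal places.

0.0481

P = 1/(1+e^{1.4560}) = 0.1891
P(1−P) = 0.1891 × 0.8109 = 0.1533
I = α² × P(1−P) = 0.56² × 0.1533 = 0.04808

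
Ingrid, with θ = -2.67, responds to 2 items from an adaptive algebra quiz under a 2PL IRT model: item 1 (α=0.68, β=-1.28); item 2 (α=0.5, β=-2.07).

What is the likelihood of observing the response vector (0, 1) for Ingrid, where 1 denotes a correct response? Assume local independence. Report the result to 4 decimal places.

0.3065

P(θ) = 1 / (1 + exp(−α(θ − β)))
P_1 = 1/(1+e^{0.9452}) = 0.2799
P_2 = 1/(1+e^{0.3000}) = 0.4256
L = (1−P_1) × P_2 = 0.7201 × 0.4256 = 0.30646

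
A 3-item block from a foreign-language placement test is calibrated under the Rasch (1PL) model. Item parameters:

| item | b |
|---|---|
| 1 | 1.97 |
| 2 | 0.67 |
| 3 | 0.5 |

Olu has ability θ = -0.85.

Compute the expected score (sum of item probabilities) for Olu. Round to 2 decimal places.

0.44

P(θ) = 1 / (1 + exp(−(θ − b)))
P_1 = 1/(1+e^{2.8200}) = 0.0563
P_2 = 1/(1+e^{1.5200}) = 0.1795
P_3 = 1/(1+e^{1.3500}) = 0.2059
E[score] = 0.0563 + 0.1795 + 0.2059 = 0.4416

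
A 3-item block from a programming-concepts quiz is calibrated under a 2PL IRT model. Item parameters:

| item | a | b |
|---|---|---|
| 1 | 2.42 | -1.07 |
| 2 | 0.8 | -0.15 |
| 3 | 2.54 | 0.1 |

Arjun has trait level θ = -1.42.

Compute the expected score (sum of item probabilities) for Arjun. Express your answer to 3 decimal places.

0.586

P(θ) = 1 / (1 + exp(−a(θ − b)))
P_1 = 1/(1+e^{0.8470}) = 0.3001
P_2 = 1/(1+e^{1.0160}) = 0.2658
P_3 = 1/(1+e^{3.8608}) = 0.0206
E[score] = 0.3001 + 0.2658 + 0.0206 = 0.5865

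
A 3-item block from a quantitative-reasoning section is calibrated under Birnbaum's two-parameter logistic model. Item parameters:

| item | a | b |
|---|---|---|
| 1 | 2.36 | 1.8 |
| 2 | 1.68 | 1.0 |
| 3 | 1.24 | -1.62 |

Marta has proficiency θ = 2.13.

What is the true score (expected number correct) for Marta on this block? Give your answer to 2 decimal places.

P(θ) = 1 / (1 + exp(−a(θ − b)))
P_1 = 1/(1+e^{-0.7788}) = 0.6854
P_2 = 1/(1+e^{-1.8984}) = 0.8697
P_3 = 1/(1+e^{-4.6500}) = 0.9905
E[score] = 0.6854 + 0.8697 + 0.9905 = 2.5457

2.55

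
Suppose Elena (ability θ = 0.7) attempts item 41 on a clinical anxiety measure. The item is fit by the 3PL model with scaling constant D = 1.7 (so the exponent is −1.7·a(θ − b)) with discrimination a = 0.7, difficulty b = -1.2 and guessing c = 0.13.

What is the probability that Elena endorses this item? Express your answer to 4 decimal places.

P(θ) = c + (1 − c) · 1 / (1 + exp(−D·a(θ − b)))
Exponent: 1.7 × 0.7 × (0.7 − (-1.2)) = 2.2610
1/(1 + e^{-2.2610}) = 0.9056
P = 0.13 + 0.87 × 0.9056 = 0.9179

0.9179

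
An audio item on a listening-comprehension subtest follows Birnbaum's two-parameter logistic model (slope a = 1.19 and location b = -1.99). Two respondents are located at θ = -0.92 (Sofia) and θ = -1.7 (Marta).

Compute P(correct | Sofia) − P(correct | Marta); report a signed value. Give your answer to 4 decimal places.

0.1959

P(θ) = 1 / (1 + exp(−a(θ − b)))
P(Sofia) = 0.7813  [exponent 1.2733]
P(Marta) = 0.5854  [exponent 0.3451]
Difference = 0.7813 − 0.5854 = 0.1959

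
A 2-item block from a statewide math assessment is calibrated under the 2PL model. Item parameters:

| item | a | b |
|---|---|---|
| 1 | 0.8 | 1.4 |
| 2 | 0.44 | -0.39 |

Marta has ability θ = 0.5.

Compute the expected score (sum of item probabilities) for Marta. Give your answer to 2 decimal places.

P(θ) = 1 / (1 + exp(−a(θ − b)))
P_1 = 1/(1+e^{0.7200}) = 0.3274
P_2 = 1/(1+e^{-0.3916}) = 0.5967
E[score] = 0.3274 + 0.5967 = 0.9241

0.92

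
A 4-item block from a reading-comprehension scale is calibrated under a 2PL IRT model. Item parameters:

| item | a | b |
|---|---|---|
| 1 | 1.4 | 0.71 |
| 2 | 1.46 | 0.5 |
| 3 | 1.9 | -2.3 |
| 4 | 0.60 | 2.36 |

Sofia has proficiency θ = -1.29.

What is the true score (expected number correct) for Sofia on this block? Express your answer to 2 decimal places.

1.10

P(θ) = 1 / (1 + exp(−a(θ − b)))
P_1 = 1/(1+e^{2.8000}) = 0.0573
P_2 = 1/(1+e^{2.6134}) = 0.0683
P_3 = 1/(1+e^{-1.9190}) = 0.8720
P_4 = 1/(1+e^{2.1900}) = 0.1007
E[score] = 0.0573 + 0.0683 + 0.8720 + 0.1007 = 1.0983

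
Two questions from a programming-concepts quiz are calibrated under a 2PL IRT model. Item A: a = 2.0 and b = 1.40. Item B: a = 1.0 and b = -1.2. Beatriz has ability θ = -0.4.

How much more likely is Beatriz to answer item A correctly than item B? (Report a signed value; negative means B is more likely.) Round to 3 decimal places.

P(θ) = 1 / (1 + exp(−a(θ − b)))
P_A = 0.0266
P_B = 0.6900
P_A − P_B = -0.6634

-0.663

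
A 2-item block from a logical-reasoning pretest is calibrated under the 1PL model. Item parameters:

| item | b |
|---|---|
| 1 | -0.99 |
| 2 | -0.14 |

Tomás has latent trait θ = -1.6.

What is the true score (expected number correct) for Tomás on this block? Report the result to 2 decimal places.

P(θ) = 1 / (1 + exp(−(θ − b)))
P_1 = 1/(1+e^{0.6100}) = 0.3521
P_2 = 1/(1+e^{1.4600}) = 0.1885
E[score] = 0.3521 + 0.1885 = 0.5405

0.54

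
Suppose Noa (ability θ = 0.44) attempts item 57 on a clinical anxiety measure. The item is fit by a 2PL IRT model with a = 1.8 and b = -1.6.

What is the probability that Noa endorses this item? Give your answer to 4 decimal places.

0.9752

P(θ) = 1 / (1 + exp(−a(θ − b)))
Exponent: 1.8 × (0.44 − (-1.6)) = 3.6720
1/(1 + e^{-3.6720}) = 0.9752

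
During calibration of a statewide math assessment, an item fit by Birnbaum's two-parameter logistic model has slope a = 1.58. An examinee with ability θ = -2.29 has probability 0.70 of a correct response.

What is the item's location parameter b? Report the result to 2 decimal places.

-2.83

P(θ) = 1 / (1 + exp(−a(θ − b)))
logit(0.70) = ln(0.70/0.30) = 0.8473
b = θ − logit/(a) = -2.29 − 0.8473/1.5800 = -2.8263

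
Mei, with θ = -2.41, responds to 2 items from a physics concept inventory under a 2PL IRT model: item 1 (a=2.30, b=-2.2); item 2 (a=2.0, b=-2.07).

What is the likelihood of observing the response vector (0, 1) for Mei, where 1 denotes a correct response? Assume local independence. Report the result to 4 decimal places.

P(θ) = 1 / (1 + exp(−a(θ − b)))
P_1 = 1/(1+e^{0.4830}) = 0.3815
P_2 = 1/(1+e^{0.6800}) = 0.3363
L = (1−P_1) × P_2 = 0.6185 × 0.3363 = 0.20796

0.2080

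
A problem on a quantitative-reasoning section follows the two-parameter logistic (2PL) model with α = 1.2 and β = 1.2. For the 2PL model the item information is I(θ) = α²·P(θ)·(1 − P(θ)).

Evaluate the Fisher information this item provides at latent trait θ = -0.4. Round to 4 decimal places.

0.1606

P = 1/(1+e^{1.9200}) = 0.1279
P(1−P) = 0.1279 × 0.8721 = 0.1115
I = α² × P(1−P) = 1.2² × 0.1115 = 0.16058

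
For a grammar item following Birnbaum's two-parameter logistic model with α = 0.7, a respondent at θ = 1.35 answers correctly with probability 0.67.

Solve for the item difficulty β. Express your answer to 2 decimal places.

P(θ) = 1 / (1 + exp(−α(θ − β)))
logit(0.67) = ln(0.67/0.33) = 0.7082
β = θ − logit/(α) = 1.35 − 0.7082/0.7000 = 0.3383

0.34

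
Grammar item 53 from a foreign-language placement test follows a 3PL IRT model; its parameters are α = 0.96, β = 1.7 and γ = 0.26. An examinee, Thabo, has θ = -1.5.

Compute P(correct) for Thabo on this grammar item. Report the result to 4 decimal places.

P(θ) = γ + (1 − γ) · 1 / (1 + exp(−α(θ − β)))
Exponent: 0.96 × (-1.5 − 1.7) = -3.0720
1/(1 + e^{3.0720}) = 0.0443
P = 0.26 + 0.74 × 0.0443 = 0.2928

0.2928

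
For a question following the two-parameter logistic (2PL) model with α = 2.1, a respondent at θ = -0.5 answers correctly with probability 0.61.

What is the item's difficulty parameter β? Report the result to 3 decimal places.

P(θ) = 1 / (1 + exp(−α(θ − β)))
logit(0.61) = ln(0.61/0.39) = 0.4473
β = θ − logit/(α) = -0.5 − 0.4473/2.1000 = -0.7130

-0.713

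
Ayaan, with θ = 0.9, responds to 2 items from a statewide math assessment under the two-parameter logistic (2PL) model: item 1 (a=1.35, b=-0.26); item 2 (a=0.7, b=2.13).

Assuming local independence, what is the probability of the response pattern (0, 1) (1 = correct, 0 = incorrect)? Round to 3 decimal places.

P(θ) = 1 / (1 + exp(−a(θ − b)))
P_1 = 1/(1+e^{-1.5660}) = 0.8272
P_2 = 1/(1+e^{0.8610}) = 0.2971
L = (1−P_1) × P_2 = 0.1728 × 0.2971 = 0.05134

0.051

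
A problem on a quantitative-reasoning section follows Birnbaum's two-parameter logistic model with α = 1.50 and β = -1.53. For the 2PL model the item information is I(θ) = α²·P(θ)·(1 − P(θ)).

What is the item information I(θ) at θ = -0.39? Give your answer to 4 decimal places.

0.2918

P = 1/(1+e^{-1.7100}) = 0.8468
P(1−P) = 0.8468 × 0.1532 = 0.1297
I = α² × P(1−P) = 1.50² × 0.1297 = 0.29184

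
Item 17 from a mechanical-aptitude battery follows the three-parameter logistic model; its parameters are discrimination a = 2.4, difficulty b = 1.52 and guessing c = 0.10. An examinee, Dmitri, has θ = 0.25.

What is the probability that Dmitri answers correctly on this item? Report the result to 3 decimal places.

P(θ) = c + (1 − c) · 1 / (1 + exp(−a(θ − b)))
Exponent: 2.4 × (0.25 − 1.52) = -3.0480
1/(1 + e^{3.0480}) = 0.0453
P = 0.10 + 0.90 × 0.0453 = 0.1408

0.141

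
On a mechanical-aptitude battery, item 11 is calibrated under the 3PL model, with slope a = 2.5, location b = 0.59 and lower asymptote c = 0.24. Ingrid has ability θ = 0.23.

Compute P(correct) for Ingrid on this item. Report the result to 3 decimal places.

P(θ) = c + (1 − c) · 1 / (1 + exp(−a(θ − b)))
Exponent: 2.5 × (0.23 − 0.59) = -0.9000
1/(1 + e^{0.9000}) = 0.2891
P = 0.24 + 0.76 × 0.2891 = 0.4597

0.460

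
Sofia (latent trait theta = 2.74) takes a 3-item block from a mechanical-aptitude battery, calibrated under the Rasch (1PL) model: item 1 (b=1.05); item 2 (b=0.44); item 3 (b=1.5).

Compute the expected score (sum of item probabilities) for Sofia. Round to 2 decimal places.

2.53

P(theta) = 1 / (1 + exp(−(theta − b)))
P_1 = 1/(1+e^{-1.6900}) = 0.8442
P_2 = 1/(1+e^{-2.3000}) = 0.9089
P_3 = 1/(1+e^{-1.2400}) = 0.7756
E[score] = 0.8442 + 0.9089 + 0.7756 = 2.5287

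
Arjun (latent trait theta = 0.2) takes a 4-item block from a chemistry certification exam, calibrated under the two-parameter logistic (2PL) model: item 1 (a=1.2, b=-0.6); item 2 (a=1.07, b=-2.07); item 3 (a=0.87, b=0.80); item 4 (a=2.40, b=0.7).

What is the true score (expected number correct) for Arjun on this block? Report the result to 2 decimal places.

P(theta) = 1 / (1 + exp(−a(theta − b)))
P_1 = 1/(1+e^{-0.9600}) = 0.7231
P_2 = 1/(1+e^{-2.4289}) = 0.9190
P_3 = 1/(1+e^{0.5220}) = 0.3724
P_4 = 1/(1+e^{1.2000}) = 0.2315
E[score] = 0.7231 + 0.9190 + 0.3724 + 0.2315 = 2.2460

2.25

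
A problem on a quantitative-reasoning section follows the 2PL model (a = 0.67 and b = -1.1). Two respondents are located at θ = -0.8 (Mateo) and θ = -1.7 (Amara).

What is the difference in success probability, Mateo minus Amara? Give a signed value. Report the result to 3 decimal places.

0.149

P(θ) = 1 / (1 + exp(−a(θ − b)))
P(Mateo) = 0.5501  [exponent 0.2010]
P(Amara) = 0.4008  [exponent -0.4020]
Difference = 0.5501 − 0.4008 = 0.1492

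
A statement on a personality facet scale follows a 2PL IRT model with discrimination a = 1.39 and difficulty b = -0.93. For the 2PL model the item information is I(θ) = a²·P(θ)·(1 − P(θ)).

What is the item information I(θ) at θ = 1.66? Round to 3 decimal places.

0.050

P = 1/(1+e^{-3.6001}) = 0.9734
P(1−P) = 0.9734 × 0.0266 = 0.0259
I = a² × P(1−P) = 1.39² × 0.0259 = 0.05002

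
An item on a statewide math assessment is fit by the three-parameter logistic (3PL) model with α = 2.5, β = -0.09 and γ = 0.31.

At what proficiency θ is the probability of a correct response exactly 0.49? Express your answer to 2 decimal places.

-0.51

P(θ) = γ + (1 − γ) · 1 / (1 + exp(−α(θ − β)))
Remove guessing floor: (0.49 − 0.31)/(1 − 0.31) = 0.2609
logit = ln(0.2609/0.7391) = -1.0415
θ = β + logit/(α) = -0.09 + (-1.0415)/2.5000 = -0.5066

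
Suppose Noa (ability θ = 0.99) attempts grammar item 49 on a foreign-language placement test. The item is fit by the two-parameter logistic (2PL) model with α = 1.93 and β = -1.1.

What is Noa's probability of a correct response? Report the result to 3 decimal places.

P(θ) = 1 / (1 + exp(−α(θ − β)))
Exponent: 1.93 × (0.99 − (-1.1)) = 4.0337
1/(1 + e^{-4.0337}) = 0.9826

0.983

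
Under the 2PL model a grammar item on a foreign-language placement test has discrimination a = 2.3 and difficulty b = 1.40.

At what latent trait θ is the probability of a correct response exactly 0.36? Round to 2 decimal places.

P(θ) = 1 / (1 + exp(−a(θ − b)))
logit = ln(0.3600/0.6400) = -0.5754
θ = b + logit/(a) = 1.40 + (-0.5754)/2.3000 = 1.1498

1.15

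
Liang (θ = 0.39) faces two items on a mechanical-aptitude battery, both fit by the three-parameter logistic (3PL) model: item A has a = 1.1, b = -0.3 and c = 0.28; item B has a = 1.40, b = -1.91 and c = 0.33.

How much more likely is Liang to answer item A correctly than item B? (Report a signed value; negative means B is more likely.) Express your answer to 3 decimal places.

-0.204

P(θ) = c + (1 − c) · 1 / (1 + exp(−a(θ − b)))
P_A = 0.7704
P_B = 0.9743
P_A − P_B = -0.2038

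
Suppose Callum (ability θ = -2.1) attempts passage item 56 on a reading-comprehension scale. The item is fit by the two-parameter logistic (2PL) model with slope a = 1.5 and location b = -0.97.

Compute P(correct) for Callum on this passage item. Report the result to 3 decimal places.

0.155

P(θ) = 1 / (1 + exp(−a(θ − b)))
Exponent: 1.5 × (-2.1 − (-0.97)) = -1.6950
1/(1 + e^{1.6950}) = 0.1551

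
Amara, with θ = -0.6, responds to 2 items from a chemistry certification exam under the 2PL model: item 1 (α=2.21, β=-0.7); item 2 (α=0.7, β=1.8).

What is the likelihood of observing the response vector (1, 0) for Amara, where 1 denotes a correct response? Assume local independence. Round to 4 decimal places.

P(θ) = 1 / (1 + exp(−α(θ − β)))
P_1 = 1/(1+e^{-0.2210}) = 0.5550
P_2 = 1/(1+e^{1.6800}) = 0.1571
L = P_1 × (1−P_2) = 0.5550 × 0.8429 = 0.46783

0.4678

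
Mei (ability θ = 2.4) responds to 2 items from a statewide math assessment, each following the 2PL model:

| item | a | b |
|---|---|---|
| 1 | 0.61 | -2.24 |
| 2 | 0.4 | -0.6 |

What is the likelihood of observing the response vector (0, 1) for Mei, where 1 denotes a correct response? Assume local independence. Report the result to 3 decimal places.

P(θ) = 1 / (1 + exp(−a(θ − b)))
P_1 = 1/(1+e^{-2.8304}) = 0.9443
P_2 = 1/(1+e^{-1.2000}) = 0.7685
L = (1−P_1) × P_2 = 0.0557 × 0.7685 = 0.04281

0.043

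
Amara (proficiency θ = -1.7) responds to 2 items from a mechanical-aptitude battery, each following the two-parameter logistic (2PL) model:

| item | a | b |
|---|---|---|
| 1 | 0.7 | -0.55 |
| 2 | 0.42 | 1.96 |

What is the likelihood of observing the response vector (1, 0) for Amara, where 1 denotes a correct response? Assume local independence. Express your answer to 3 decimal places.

0.254

P(θ) = 1 / (1 + exp(−a(θ − b)))
P_1 = 1/(1+e^{0.8050}) = 0.3090
P_2 = 1/(1+e^{1.5372}) = 0.1769
L = P_1 × (1−P_2) = 0.3090 × 0.8231 = 0.25429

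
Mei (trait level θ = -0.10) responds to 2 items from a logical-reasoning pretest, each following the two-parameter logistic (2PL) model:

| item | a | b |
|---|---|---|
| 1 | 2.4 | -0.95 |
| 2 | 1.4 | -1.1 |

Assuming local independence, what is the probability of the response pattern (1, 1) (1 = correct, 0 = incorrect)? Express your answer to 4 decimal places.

P(θ) = 1 / (1 + exp(−a(θ − b)))
P_1 = 1/(1+e^{-2.0400}) = 0.8849
P_2 = 1/(1+e^{-1.4000}) = 0.8022
L = P_1 × P_2 = 0.8849 × 0.8022 = 0.70988

0.7099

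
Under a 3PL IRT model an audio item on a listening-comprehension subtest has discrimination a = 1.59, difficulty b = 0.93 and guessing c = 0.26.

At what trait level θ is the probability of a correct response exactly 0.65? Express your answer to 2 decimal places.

1.00

P(θ) = c + (1 − c) · 1 / (1 + exp(−a(θ − b)))
Remove guessing floor: (0.65 − 0.26)/(1 − 0.26) = 0.5270
logit = ln(0.5270/0.4730) = 0.1082
θ = b + logit/(a) = 0.93 + 0.1082/1.5900 = 0.9981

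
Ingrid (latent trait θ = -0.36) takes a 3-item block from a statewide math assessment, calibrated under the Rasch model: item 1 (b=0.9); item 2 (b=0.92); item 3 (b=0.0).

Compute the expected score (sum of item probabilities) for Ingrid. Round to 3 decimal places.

P(θ) = 1 / (1 + exp(−(θ − b)))
P_1 = 1/(1+e^{1.2600}) = 0.2210
P_2 = 1/(1+e^{1.2800}) = 0.2176
P_3 = 1/(1+e^{0.3600}) = 0.4110
E[score] = 0.2210 + 0.2176 + 0.4110 = 0.8495

0.849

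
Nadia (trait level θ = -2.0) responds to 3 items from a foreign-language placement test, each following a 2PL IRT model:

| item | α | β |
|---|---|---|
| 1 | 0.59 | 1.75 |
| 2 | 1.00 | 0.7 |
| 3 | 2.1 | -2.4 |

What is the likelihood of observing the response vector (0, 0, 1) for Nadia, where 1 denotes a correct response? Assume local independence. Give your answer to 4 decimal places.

0.5899

P(θ) = 1 / (1 + exp(−α(θ − β)))
P_1 = 1/(1+e^{2.2125}) = 0.0986
P_2 = 1/(1+e^{2.7000}) = 0.0630
P_3 = 1/(1+e^{-0.8400}) = 0.6985
L = (1−P_1) × (1−P_2) × P_3 = 0.9014 × 0.9370 × 0.6985 = 0.58993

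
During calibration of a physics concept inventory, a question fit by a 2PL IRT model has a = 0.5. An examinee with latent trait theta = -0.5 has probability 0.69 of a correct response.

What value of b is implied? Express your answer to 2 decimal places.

P(theta) = 1 / (1 + exp(−a(theta − b)))
logit(0.69) = ln(0.69/0.31) = 0.8001
b = theta − logit/(a) = -0.5 − 0.8001/0.5000 = -2.1002

-2.10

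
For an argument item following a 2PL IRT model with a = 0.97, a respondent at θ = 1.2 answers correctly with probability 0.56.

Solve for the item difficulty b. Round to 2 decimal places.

P(θ) = 1 / (1 + exp(−a(θ − b)))
logit(0.56) = ln(0.56/0.44) = 0.2412
b = θ − logit/(a) = 1.2 − 0.2412/0.9700 = 0.9514

0.95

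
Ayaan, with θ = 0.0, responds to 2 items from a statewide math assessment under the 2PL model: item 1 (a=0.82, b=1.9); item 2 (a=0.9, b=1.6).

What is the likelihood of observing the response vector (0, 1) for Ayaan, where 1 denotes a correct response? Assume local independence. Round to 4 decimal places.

P(θ) = 1 / (1 + exp(−a(θ − b)))
P_1 = 1/(1+e^{1.5580}) = 0.1739
P_2 = 1/(1+e^{1.4400}) = 0.1915
L = (1−P_1) × P_2 = 0.8261 × 0.1915 = 0.15823

0.1582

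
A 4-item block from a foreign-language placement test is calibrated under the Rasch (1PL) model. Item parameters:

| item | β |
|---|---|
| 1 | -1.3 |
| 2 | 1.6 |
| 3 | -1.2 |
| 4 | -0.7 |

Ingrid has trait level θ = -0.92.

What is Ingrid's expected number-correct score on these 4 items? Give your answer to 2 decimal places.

1.68

P(θ) = 1 / (1 + exp(−(θ − β)))
P_1 = 1/(1+e^{-0.3800}) = 0.5939
P_2 = 1/(1+e^{2.5200}) = 0.0745
P_3 = 1/(1+e^{-0.2800}) = 0.5695
P_4 = 1/(1+e^{0.2200}) = 0.4452
E[score] = 0.5939 + 0.0745 + 0.5695 + 0.4452 = 1.6831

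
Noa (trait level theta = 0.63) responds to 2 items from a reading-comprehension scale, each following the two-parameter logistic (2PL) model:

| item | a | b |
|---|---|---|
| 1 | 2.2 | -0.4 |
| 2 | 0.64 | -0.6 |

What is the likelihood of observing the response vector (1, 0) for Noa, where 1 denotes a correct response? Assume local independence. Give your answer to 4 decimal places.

P(theta) = 1 / (1 + exp(−a(theta − b)))
P_1 = 1/(1+e^{-2.2660}) = 0.9060
P_2 = 1/(1+e^{-0.7872}) = 0.6872
L = P_1 × (1−P_2) = 0.9060 × 0.3128 = 0.28338

0.2834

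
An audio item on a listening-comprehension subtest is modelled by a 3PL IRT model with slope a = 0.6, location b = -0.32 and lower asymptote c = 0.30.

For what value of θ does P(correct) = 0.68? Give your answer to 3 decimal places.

P(θ) = c + (1 − c) · 1 / (1 + exp(−a(θ − b)))
Remove guessing floor: (0.68 − 0.30)/(1 − 0.30) = 0.5429
logit = ln(0.5429/0.4571) = 0.1719
θ = b + logit/(a) = -0.32 + 0.1719/0.6000 = -0.0336

-0.034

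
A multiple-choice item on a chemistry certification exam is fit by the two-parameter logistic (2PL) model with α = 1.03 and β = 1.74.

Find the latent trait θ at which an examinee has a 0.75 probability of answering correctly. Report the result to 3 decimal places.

2.807

P(θ) = 1 / (1 + exp(−α(θ − β)))
logit = ln(0.7500/0.2500) = 1.0986
θ = β + logit/(α) = 1.74 + 1.0986/1.0300 = 2.8066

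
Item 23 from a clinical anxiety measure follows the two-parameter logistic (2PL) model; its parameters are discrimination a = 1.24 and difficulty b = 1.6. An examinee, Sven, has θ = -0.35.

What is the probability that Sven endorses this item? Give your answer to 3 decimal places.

P(θ) = 1 / (1 + exp(−a(θ − b)))
Exponent: 1.24 × (-0.35 − 1.6) = -2.4180
1/(1 + e^{2.4180}) = 0.0818

0.082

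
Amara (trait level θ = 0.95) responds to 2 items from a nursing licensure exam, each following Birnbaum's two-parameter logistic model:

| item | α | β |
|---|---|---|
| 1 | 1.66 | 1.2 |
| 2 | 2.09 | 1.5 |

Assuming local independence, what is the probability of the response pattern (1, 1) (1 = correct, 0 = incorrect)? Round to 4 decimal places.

P(θ) = 1 / (1 + exp(−α(θ − β)))
P_1 = 1/(1+e^{0.4150}) = 0.3977
P_2 = 1/(1+e^{1.1495}) = 0.2406
L = P_1 × P_2 = 0.3977 × 0.2406 = 0.09568

0.0957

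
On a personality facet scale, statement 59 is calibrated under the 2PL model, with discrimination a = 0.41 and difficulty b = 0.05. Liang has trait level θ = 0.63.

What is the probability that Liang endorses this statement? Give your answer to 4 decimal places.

P(θ) = 1 / (1 + exp(−a(θ − b)))
Exponent: 0.41 × (0.63 − 0.05) = 0.2378
1/(1 + e^{-0.2378}) = 0.5592

0.5592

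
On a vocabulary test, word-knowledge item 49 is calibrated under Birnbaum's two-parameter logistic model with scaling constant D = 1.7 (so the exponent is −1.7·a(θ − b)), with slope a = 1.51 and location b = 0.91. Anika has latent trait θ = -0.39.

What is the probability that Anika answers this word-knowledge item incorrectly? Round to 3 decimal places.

0.966

P(θ) = 1 / (1 + exp(−D·a(θ − b)))
Exponent: 1.7 × 1.51 × (-0.39 − 0.91) = -3.3371
1/(1 + e^{3.3371}) = 0.0343
P = 0.0343
P(incorrect) = 1 − 0.0343 = 0.9657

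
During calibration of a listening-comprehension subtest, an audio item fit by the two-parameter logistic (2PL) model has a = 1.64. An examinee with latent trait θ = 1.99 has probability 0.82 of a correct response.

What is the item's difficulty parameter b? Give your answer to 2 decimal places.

1.07

P(θ) = 1 / (1 + exp(−a(θ − b)))
logit(0.82) = ln(0.82/0.18) = 1.5163
b = θ − logit/(a) = 1.99 − 1.5163/1.6400 = 1.0654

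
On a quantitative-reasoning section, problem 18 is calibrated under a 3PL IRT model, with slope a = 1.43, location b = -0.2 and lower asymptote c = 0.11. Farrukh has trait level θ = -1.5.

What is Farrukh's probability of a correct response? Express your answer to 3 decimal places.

P(θ) = c + (1 − c) · 1 / (1 + exp(−a(θ − b)))
Exponent: 1.43 × (-1.5 − (-0.2)) = -1.8590
1/(1 + e^{1.8590}) = 0.1348
P = 0.11 + 0.89 × 0.1348 = 0.2300

0.230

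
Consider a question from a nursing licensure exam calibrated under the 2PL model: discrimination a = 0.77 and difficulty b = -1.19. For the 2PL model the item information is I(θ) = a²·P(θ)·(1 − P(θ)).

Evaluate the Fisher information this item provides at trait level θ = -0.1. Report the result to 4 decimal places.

P = 1/(1+e^{-0.8393}) = 0.6983
P(1−P) = 0.6983 × 0.3017 = 0.2107
I = a² × P(1−P) = 0.77² × 0.2107 = 0.12491

0.1249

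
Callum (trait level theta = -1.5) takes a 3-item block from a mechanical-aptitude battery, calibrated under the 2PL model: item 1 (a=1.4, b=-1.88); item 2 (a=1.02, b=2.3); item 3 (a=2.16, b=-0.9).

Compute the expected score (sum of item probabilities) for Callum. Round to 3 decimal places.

0.865

P(theta) = 1 / (1 + exp(−a(theta − b)))
P_1 = 1/(1+e^{-0.5320}) = 0.6299
P_2 = 1/(1+e^{3.8760}) = 0.0203
P_3 = 1/(1+e^{1.2960}) = 0.2148
E[score] = 0.6299 + 0.0203 + 0.2148 = 0.8651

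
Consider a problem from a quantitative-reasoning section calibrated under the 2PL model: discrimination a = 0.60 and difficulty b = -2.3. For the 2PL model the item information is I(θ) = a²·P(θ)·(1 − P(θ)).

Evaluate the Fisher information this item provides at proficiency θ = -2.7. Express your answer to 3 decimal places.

0.089

P = 1/(1+e^{0.2400}) = 0.4403
P(1−P) = 0.4403 × 0.5597 = 0.2464
I = a² × P(1−P) = 0.60² × 0.2464 = 0.08872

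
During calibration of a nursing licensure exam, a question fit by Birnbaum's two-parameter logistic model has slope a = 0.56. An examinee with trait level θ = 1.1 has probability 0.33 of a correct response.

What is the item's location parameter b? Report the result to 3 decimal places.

2.365

P(θ) = 1 / (1 + exp(−a(θ − b)))
logit(0.33) = ln(0.33/0.67) = -0.7082
b = θ − logit/(a) = 1.1 − (-0.7082)/0.5600 = 2.3646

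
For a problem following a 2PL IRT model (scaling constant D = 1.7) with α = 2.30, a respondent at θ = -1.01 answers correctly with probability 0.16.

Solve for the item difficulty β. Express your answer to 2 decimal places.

P(θ) = 1 / (1 + exp(−D·α(θ − β)))
logit(0.16) = ln(0.16/0.84) = -1.6582
β = θ − logit/(1.7·α) = -1.01 − (-1.6582)/3.9100 = -0.5859

-0.59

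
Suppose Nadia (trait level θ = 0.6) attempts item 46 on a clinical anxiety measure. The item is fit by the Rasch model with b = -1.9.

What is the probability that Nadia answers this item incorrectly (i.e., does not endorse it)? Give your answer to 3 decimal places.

0.076

P(θ) = 1 / (1 + exp(−(θ − b)))
Exponent: (0.6 − (-1.9)) = 2.5000
1/(1 + e^{-2.5000}) = 0.9241
P = 0.9241
P(incorrect) = 1 − 0.9241 = 0.0759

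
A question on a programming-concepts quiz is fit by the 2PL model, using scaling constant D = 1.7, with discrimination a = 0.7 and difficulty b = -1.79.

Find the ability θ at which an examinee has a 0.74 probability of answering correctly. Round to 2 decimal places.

-0.91

P(θ) = 1 / (1 + exp(−D·a(θ − b)))
logit = ln(0.7400/0.2600) = 1.0460
θ = b + logit/(1.7·a) = -1.79 + 1.0460/1.1900 = -0.9110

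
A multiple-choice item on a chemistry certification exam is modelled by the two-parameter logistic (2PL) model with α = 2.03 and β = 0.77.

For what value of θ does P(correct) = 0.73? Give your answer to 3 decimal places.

1.260

P(θ) = 1 / (1 + exp(−α(θ − β)))
logit = ln(0.7300/0.2700) = 0.9946
θ = β + logit/(α) = 0.77 + 0.9946/2.0300 = 1.2600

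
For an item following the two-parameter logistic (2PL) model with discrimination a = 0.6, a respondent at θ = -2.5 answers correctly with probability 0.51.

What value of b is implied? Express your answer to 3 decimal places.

-2.567

P(θ) = 1 / (1 + exp(−a(θ − b)))
logit(0.51) = ln(0.51/0.49) = 0.0400
b = θ − logit/(a) = -2.5 − 0.0400/0.6000 = -2.5667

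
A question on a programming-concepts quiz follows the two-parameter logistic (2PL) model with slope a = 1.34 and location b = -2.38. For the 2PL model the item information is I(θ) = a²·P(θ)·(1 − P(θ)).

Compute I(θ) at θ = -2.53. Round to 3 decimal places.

0.444

P = 1/(1+e^{0.2010}) = 0.4499
P(1−P) = 0.4499 × 0.5501 = 0.2475
I = a² × P(1−P) = 1.34² × 0.2475 = 0.44440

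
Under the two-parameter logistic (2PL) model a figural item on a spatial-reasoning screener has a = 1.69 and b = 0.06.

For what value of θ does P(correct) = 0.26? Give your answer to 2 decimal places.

P(θ) = 1 / (1 + exp(−a(θ − b)))
logit = ln(0.2600/0.7400) = -1.0460
θ = b + logit/(a) = 0.06 + (-1.0460)/1.6900 = -0.5589

-0.56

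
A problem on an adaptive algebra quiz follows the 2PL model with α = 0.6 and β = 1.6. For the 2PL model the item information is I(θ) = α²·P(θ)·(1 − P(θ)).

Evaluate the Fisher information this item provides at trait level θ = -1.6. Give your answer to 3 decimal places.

0.040

P = 1/(1+e^{1.9200}) = 0.1279
P(1−P) = 0.1279 × 0.8721 = 0.1115
I = α² × P(1−P) = 0.6² × 0.1115 = 0.04014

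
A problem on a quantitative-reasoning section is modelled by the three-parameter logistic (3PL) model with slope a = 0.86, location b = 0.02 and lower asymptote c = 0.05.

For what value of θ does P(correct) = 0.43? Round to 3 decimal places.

-0.451

P(θ) = c + (1 − c) · 1 / (1 + exp(−a(θ − b)))
Remove guessing floor: (0.43 − 0.05)/(1 − 0.05) = 0.4000
logit = ln(0.4000/0.6000) = -0.4055
θ = b + logit/(a) = 0.02 + (-0.4055)/0.8600 = -0.4515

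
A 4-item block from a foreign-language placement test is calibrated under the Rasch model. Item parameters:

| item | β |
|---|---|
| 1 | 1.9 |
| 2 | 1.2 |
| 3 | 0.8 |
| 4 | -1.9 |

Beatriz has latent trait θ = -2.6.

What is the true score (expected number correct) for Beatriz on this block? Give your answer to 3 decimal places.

P(θ) = 1 / (1 + exp(−(θ − β)))
P_1 = 1/(1+e^{4.5000}) = 0.0110
P_2 = 1/(1+e^{3.8000}) = 0.0219
P_3 = 1/(1+e^{3.4000}) = 0.0323
P_4 = 1/(1+e^{0.7000}) = 0.3318
E[score] = 0.0110 + 0.0219 + 0.0323 + 0.3318 = 0.3970

0.397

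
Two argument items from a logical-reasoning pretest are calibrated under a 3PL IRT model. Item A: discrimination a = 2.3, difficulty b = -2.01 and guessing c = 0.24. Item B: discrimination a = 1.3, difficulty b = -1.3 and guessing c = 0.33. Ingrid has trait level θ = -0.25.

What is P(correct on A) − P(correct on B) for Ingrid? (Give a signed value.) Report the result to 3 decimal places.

P(θ) = c + (1 − c) · 1 / (1 + exp(−a(θ − b)))
P_A = 0.9870
P_B = 0.8637
P_A − P_B = 0.1233

0.123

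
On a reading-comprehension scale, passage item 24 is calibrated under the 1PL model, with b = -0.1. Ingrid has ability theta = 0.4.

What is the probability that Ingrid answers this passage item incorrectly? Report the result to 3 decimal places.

P(theta) = 1 / (1 + exp(−(theta − b)))
Exponent: (0.4 − (-0.1)) = 0.5000
1/(1 + e^{-0.5000}) = 0.6225
P = 0.6225
P(incorrect) = 1 − 0.6225 = 0.3775

0.378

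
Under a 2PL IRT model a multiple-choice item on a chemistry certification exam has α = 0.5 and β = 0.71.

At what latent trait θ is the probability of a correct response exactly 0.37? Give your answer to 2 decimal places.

-0.35

P(θ) = 1 / (1 + exp(−α(θ − β)))
logit = ln(0.3700/0.6300) = -0.5322
θ = β + logit/(α) = 0.71 + (-0.5322)/0.5000 = -0.3544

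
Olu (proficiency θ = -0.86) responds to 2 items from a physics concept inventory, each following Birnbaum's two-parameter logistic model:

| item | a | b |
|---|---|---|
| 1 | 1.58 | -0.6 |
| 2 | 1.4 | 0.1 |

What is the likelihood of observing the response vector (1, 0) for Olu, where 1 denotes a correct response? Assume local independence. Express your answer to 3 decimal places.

0.316

P(θ) = 1 / (1 + exp(−a(θ − b)))
P_1 = 1/(1+e^{0.4108}) = 0.3987
P_2 = 1/(1+e^{1.3440}) = 0.2069
L = P_1 × (1−P_2) = 0.3987 × 0.7931 = 0.31624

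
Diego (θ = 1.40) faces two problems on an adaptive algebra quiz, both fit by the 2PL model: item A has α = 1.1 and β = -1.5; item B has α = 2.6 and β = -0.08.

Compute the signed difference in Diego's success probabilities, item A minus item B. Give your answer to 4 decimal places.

-0.0187

P(θ) = 1 / (1 + exp(−α(θ − β)))
P_A = 0.9605
P_B = 0.9791
P_A − P_B = -0.0187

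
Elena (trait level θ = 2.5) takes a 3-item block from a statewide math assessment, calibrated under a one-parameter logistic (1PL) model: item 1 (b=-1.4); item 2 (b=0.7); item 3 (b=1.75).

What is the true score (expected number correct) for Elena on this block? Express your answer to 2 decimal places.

2.52

P(θ) = 1 / (1 + exp(−(θ − b)))
P_1 = 1/(1+e^{-3.9000}) = 0.9802
P_2 = 1/(1+e^{-1.8000}) = 0.8581
P_3 = 1/(1+e^{-0.7500}) = 0.6792
E[score] = 0.9802 + 0.8581 + 0.6792 = 2.5175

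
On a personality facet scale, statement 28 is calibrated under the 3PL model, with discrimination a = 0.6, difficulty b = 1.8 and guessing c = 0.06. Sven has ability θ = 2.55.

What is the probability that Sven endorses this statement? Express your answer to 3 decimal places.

P(θ) = c + (1 − c) · 1 / (1 + exp(−a(θ − b)))
Exponent: 0.6 × (2.55 − 1.8) = 0.4500
1/(1 + e^{-0.4500}) = 0.6106
P = 0.06 + 0.94 × 0.6106 = 0.6340

0.634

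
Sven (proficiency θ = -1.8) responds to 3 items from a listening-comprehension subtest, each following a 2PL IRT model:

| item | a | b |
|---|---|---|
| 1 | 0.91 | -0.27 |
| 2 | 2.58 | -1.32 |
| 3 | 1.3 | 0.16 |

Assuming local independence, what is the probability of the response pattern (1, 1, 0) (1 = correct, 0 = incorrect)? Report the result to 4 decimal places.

P(θ) = 1 / (1 + exp(−a(θ − b)))
P_1 = 1/(1+e^{1.3923}) = 0.1990
P_2 = 1/(1+e^{1.2384}) = 0.2247
P_3 = 1/(1+e^{2.5480}) = 0.0726
L = P_1 × P_2 × (1−P_3) = 0.1990 × 0.2247 × 0.9274 = 0.04148

0.0415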